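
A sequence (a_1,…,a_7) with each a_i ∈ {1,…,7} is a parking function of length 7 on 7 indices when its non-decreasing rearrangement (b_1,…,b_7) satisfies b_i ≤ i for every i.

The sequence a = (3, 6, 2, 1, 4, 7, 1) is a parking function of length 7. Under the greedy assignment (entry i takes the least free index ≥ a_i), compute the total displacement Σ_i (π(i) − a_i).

4

Σπ(i) = 1+…+7 = 28; Σa = 3+6+2+1+4+7+1 = 24; disp = 28−24 = 4.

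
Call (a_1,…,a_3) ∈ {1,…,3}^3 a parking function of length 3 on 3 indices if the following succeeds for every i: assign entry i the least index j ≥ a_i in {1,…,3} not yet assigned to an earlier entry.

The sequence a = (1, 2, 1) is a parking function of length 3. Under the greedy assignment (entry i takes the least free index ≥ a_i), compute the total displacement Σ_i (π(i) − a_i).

2

Σπ = 6 ({1..3} each once); Σa = 1+2+1 = 4; disp = 6−4 = 2.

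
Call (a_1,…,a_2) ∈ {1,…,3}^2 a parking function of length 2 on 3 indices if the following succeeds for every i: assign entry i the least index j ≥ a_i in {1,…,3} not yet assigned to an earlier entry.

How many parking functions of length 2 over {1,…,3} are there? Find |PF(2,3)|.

8

|PF(2,3)| = (3+1−2)·(3+1)^{2−1} = 2×4 = 8 [KW]
Example (1,3) → sorted (1,3): b_i ≤ 1+i ∀i, a PF.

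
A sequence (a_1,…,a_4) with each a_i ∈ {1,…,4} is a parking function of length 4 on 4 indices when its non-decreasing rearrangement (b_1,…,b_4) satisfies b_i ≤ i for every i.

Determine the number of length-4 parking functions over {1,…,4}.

125

|PF(4,4)| = (4−4+1)·(4+1)^(4−1) = 1 · 125 = 125 [KW]
One tuple (2,1,3,2) → sorted (1,2,2,3): b_i ≤ i ∀i, a PF.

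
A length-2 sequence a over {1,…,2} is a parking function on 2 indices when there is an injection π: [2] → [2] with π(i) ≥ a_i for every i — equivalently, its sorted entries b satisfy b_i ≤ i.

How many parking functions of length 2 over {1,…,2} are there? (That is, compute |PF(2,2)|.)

Count = (2−2+1)·(2+1)^(2−1) = 1 · 3 = 3 (Konheim–Weiss)
Check (2,1) → sorted (1,2): b_i ≤ i ∀i, a PF.

3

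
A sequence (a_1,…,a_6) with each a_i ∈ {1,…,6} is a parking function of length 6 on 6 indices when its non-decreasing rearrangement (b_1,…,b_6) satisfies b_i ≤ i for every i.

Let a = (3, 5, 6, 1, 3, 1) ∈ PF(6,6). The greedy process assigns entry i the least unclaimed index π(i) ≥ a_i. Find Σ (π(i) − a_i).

Σπ(i) = 1+…+6 = 21; Σa = 3+5+6+1+3+1 = 19; disp = 21−19 = 2.

2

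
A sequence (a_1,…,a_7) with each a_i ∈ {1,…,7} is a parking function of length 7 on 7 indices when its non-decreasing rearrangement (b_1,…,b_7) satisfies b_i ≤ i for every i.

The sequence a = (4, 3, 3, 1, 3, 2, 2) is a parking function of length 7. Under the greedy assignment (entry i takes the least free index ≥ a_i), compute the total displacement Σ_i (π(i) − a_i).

10

Σπ = 7·8/2 = 28 (π permutes [7]); Σa = 4+3+3+1+3+2+2 = 18; disp = 28−18 = 10.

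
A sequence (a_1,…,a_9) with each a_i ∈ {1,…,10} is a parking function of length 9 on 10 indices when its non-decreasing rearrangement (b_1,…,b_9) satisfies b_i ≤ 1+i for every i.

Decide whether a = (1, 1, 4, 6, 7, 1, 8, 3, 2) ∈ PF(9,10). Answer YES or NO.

Order a: b = (1, 1, 1, 2, 3, 4, 6, 7, 8).
  b_1=1 ≤ 2
  b_2=1 ≤ 3
  b_3=1 ≤ 4
  b_4=2 ≤ 5
  b_5=3 ≤ 6
  b_6=4 ≤ 7
  b_7=6 ≤ 8
  b_8=7 ≤ 9
  b_9=8 ≤ 10
All bounds hold ⇒ YES

YES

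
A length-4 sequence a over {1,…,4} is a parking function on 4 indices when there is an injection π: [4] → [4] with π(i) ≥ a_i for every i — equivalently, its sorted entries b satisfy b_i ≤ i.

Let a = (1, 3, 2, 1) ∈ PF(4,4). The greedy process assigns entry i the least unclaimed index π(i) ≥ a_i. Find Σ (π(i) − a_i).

3

Σπ(i) = 1+…+4 = 10; Σa = 1+3+2+1 = 7; disp = 10−7 = 3.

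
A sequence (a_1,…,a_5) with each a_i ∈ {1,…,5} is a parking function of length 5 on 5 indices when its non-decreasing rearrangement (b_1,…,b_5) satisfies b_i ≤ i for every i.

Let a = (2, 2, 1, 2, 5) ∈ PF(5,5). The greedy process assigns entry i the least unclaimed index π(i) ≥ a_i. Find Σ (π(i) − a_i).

Σπ = 5·6/2 = 15 (π permutes [5]); Σa = 2+2+1+2+5 = 12; disp = 15−12 = 3.

3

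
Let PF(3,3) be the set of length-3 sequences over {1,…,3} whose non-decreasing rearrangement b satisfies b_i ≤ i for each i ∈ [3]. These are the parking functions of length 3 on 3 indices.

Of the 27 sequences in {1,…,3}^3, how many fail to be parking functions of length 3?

11

|PF(3,3)| = (3−3+1)·(3+1)^(3−1) = 1×16 = 16 (Pollak)
Example (3,3,3) → sorted (3,3,3): b_1=3>1, not a PF.
So 27 − 16 = 11 fail.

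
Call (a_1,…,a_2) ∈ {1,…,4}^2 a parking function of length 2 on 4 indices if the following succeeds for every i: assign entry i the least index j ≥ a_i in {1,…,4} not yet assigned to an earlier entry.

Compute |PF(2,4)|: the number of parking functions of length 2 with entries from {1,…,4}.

Count = 3·5^1 = 3×5 = 15
Example (2,2) → sorted (2,2): b_i ≤ 2+i ∀i, a PF.

15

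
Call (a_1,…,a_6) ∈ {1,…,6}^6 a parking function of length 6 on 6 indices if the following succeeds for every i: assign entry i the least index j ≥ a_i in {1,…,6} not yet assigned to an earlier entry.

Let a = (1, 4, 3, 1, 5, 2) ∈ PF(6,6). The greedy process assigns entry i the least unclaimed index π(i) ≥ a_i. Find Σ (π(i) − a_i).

5

Σπ = 6·7/2 = 21 (π permutes [6]); Σa = 1+4+3+1+5+2 = 16; disp = 21−16 = 5.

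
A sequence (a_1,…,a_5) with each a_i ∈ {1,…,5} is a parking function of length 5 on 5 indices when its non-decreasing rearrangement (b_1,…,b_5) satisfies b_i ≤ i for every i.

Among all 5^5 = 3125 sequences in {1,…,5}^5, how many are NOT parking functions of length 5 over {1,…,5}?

1829

|PF| = (5−5+1)·(5+1)^(5−1) = 1·1296 = 1296 [KW]
One tuple (5,1,3,5,3) → sorted (1,3,3,5,5): b_2=3>2, not a PF.
Total 3125; non-PF = 3125−1296 = 1829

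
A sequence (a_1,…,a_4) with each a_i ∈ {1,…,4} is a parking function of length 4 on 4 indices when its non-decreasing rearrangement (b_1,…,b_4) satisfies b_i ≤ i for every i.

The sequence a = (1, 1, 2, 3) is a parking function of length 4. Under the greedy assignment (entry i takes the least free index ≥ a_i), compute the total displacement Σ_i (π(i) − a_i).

3

Σπ = 10 ({1..4} each once); Σa = 1+1+2+3 = 7; disp = 10−7 = 3.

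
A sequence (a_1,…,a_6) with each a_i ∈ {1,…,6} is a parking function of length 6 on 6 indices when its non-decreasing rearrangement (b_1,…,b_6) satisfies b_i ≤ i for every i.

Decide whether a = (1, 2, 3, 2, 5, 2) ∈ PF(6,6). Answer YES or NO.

YES

Rearranged: b = (1, 2, 2, 2, 3, 5).
  b_1=1 ≤ 1
  b_2=2 ≤ 2
  b_3=2 ≤ 3
  b_4=2 ≤ 4
  b_5=3 ≤ 5
  b_6=5 ≤ 6
All bounds hold ⇒ YES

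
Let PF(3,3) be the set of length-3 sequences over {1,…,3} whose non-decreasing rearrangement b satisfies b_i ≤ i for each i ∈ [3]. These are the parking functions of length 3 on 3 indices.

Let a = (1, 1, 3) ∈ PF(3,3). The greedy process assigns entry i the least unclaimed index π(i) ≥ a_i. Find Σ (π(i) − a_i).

Σπ(i) = 1+…+3 = 6; Σa = 1+1+3 = 5; disp = 6−5 = 1.

1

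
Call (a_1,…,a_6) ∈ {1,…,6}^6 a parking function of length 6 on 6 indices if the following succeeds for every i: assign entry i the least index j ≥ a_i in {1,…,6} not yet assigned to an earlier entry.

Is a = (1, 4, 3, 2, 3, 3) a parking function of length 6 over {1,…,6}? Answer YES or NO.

Rearranged: b = (1, 2, 3, 3, 3, 4).
  b_1=1 ≤ 1
  b_2=2 ≤ 2
  b_3=3 ≤ 3
  b_4=3 ≤ 4
  b_5=3 ≤ 5
  b_6=4 ≤ 6
All bounds hold ⇒ YES

YES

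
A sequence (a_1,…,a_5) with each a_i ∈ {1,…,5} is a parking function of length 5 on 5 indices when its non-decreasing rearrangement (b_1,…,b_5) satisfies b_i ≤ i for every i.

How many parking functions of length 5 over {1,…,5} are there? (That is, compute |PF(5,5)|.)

1296

|PF| = 1·6^4 = 1·1296 = 1296 (Pollak)
E.g. (3,5,1,4,2) → sorted (1,2,3,4,5): b_i ≤ i ∀i, a PF.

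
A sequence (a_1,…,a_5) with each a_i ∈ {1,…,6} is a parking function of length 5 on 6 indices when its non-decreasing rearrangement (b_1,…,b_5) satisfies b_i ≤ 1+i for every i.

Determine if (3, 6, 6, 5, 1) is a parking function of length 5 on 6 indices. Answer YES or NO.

Order a: b = (1, 3, 5, 6, 6).
  b_1=1 ≤ 2
  b_2=3 ≤ 3
  b_3=5 > 4
  fails at i=3 ⇒ NO

NO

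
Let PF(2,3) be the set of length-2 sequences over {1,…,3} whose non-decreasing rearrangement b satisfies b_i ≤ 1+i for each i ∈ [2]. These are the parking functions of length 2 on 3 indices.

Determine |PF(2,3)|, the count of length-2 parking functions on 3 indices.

|PF(2,3)| = (3+1−2)·(3+1)^{2−1} = 2 · 4 = 8
One tuple (2,2) → sorted (2,2): b_i ≤ 1+i ∀i, a PF.

8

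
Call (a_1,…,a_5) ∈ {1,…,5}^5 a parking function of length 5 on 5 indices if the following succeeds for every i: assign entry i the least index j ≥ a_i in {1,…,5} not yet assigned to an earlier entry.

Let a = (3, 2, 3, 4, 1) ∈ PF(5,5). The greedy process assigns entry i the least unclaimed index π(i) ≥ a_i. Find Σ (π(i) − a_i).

Σπ = 15 ({1..5} each once); Σa = 3+2+3+4+1 = 13; disp = 15−13 = 2.

2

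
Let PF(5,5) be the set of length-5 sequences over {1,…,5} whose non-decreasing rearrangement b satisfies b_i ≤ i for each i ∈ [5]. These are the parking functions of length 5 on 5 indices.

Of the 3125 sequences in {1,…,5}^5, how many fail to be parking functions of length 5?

|PF| = 1·6^4 = 1·1296 = 1296 (Konheim–Weiss)
E.g. (4,5,4,2,4) → sorted (2,4,4,4,5): b_1=2>1, not a PF.
5^5 − 1296 = 3125 − 1296 = 1829

1829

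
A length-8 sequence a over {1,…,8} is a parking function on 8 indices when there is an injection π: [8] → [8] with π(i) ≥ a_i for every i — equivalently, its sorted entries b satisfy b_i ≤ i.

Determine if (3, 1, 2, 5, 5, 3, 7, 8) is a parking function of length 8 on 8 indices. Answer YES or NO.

YES

Rearranged: b = (1, 2, 3, 3, 5, 5, 7, 8).
  b_1=1 ≤ 1
  b_2=2 ≤ 2
  b_3=3 ≤ 3
  b_4=3 ≤ 4
  b_5=5 ≤ 5
  b_6=5 ≤ 6
  b_7=7 ≤ 7
  b_8=8 ≤ 8
All bounds hold ⇒ YES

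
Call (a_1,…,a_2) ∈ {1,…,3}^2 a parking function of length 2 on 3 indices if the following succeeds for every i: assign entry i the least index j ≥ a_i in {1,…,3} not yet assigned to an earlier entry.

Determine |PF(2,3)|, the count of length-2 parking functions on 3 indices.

8

|PF(2,3)| = (4−2)·4^(2−1) = 2·4 = 8 (Konheim–Weiss)
One tuple (3,2) → sorted (2,3): b_i ≤ 1+i ∀i, a PF.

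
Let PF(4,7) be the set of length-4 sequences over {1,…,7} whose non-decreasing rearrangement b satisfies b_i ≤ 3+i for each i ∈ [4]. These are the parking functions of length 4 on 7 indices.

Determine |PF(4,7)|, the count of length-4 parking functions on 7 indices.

|PF(4,7)| = (7−4+1)·(7+1)^(4−1) = 4·512 = 2048 [KW]
One tuple (5,1,3,2) → sorted (1,2,3,5): b_i ≤ 3+i ∀i, a PF.

2048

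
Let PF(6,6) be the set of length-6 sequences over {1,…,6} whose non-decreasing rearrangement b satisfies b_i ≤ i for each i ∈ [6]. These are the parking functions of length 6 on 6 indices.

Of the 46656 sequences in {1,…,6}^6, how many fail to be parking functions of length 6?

29849

#PF = (6−6+1)·(6+1)^(6−1) = 1·16807 = 16807
One tuple (3,3,5,6,4,4) → sorted (3,3,4,4,5,6): b_1=3>1, not a PF.
Total 46656; non-PF = 46656−16807 = 29849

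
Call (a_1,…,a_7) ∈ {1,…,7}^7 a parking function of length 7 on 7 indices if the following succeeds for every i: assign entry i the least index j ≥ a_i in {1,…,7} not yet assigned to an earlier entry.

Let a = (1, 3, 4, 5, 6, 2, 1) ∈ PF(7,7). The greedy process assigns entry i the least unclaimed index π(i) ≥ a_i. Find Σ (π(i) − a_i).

6

Σπ = 7·8/2 = 28 (π permutes [7]); Σa = 1+3+4+5+6+2+1 = 22; disp = 28−22 = 6.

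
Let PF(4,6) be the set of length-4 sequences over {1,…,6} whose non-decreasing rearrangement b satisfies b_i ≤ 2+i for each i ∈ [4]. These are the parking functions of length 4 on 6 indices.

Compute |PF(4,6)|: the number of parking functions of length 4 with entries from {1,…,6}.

1029

#PF = (6−4+1)·(6+1)^(4−1) = 3·343 = 1029 (Konheim–Weiss)
E.g. (6,2,2,4) → sorted (2,2,4,6): b_i ≤ 2+i ∀i, a PF.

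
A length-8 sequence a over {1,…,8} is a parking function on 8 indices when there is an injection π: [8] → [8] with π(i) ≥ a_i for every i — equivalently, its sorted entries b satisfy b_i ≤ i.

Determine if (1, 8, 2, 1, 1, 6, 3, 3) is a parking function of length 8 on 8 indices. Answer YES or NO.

Sorted: b = (1, 1, 1, 2, 3, 3, 6, 8).
  b_1=1 ≤ 1
  b_2=1 ≤ 2
  b_3=1 ≤ 3
  b_4=2 ≤ 4
  b_5=3 ≤ 5
  b_6=3 ≤ 6
  b_7=6 ≤ 7
  b_8=8 ≤ 8
All bounds hold ⇒ YES

YES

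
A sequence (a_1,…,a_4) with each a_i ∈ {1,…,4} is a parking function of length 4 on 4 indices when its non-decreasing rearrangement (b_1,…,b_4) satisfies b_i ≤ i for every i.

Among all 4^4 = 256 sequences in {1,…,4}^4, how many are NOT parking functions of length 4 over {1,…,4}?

131

|PF(4,4)| = (4−4+1)·(4+1)^(4−1) = 1·125 = 125 [KW]
E.g. (4,4,4,4) → sorted (4,4,4,4): b_1=4>1, not a PF.
4^4 − 125 = 256 − 125 = 131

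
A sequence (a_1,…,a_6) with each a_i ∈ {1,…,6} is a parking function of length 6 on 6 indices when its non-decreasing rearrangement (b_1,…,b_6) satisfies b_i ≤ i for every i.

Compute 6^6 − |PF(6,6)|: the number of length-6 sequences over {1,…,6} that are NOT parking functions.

Count = (6+1−6)·(6+1)^{6−1} = 1×16807 = 16807
Example (1,4,4,4,6,6) → sorted (1,4,4,4,6,6): b_2=4>2, not a PF.
Total 46656; non-PF = 46656−16807 = 29849

29849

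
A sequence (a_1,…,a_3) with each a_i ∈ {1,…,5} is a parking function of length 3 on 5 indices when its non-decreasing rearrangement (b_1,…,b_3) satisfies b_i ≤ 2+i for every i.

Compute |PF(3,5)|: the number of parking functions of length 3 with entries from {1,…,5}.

108

#PF = 3·6^2 = 3×36 = 108 [KW]
One tuple (5,2,2) → sorted (2,2,5): b_i ≤ 2+i ∀i, a PF.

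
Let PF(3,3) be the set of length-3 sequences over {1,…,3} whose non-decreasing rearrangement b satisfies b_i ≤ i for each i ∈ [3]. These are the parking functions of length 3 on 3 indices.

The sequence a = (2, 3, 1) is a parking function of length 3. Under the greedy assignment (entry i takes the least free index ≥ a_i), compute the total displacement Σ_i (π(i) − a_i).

Σπ(i) = 1+…+3 = 6; Σa = 2+3+1 = 6; disp = 6−6 = 0.

0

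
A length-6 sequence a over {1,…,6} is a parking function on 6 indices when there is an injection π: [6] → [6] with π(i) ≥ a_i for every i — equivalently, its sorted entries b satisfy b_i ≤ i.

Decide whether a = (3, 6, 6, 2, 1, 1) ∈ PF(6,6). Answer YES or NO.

Sorted: b = (1, 1, 2, 3, 6, 6).
  b_1=1 ≤ 1
  b_2=1 ≤ 2
  b_3=2 ≤ 3
  b_4=3 ≤ 4
  b_5=6 > 5
  fails at i=5 ⇒ NO

NO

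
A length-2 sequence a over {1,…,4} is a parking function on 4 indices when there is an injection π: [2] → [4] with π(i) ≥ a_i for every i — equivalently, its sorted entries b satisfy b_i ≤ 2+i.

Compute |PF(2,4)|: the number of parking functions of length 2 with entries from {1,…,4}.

#PF = 3·5^1 = 3 · 5 = 15 [KW]
Example (2,2) → sorted (2,2): b_i ≤ 2+i ∀i, a PF.

15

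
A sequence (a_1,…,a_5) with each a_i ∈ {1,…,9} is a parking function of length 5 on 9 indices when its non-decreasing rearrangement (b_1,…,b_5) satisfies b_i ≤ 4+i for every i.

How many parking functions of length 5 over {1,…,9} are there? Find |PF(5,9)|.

50000

|PF| = (9−5+1)·(9+1)^(5−1) = 5 · 10000 = 50000 [KW]
Check (9,3,7,6,1) → sorted (1,3,6,7,9): b_i ≤ 4+i ∀i, a PF.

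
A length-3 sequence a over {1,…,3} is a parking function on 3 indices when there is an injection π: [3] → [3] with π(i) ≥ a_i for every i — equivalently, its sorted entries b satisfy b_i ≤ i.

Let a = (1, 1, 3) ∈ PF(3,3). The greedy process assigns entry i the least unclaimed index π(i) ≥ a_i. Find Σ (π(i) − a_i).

Σπ = 6 ({1..3} each once); Σa = 1+1+3 = 5; disp = 6−5 = 1.

1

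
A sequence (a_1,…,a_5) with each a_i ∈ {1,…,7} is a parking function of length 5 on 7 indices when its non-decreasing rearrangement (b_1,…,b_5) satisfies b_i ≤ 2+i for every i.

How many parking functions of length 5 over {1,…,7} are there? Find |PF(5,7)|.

#PF = (7+1−5)·(7+1)^{5−1} = 3×4096 = 12288 [KW]
Check (5,1,2,6,3) → sorted (1,2,3,5,6): b_i ≤ 2+i ∀i, a PF.

12288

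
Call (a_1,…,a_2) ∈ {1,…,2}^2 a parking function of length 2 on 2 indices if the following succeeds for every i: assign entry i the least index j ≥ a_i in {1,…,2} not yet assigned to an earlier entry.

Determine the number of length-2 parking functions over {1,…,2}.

3

Count = (3−2)·3^(2−1) = 1·3 = 3 (Pollak)
One tuple (1,1) → sorted (1,1): b_i ≤ i ∀i, a PF.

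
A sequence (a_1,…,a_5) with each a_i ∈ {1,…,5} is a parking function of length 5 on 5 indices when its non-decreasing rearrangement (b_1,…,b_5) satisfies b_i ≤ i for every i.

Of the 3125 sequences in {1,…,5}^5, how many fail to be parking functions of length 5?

1829

Count = (6−5)·6^(5−1) = 1 · 1296 = 1296 [KW]
E.g. (2,4,5,4,3) → sorted (2,3,4,4,5): b_1=2>1, not a PF.
So 3125 − 1296 = 1829 fail.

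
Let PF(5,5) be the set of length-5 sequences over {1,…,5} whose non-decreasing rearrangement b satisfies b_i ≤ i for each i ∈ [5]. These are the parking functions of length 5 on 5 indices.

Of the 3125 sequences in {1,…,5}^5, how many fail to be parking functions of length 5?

|PF| = (5−5+1)·(5+1)^(5−1) = 1 · 1296 = 1296 [KW]
E.g. (4,3,3,4,2) → sorted (2,3,3,4,4): b_1=2>1, not a PF.
Total 3125; non-PF = 3125−1296 = 1829

1829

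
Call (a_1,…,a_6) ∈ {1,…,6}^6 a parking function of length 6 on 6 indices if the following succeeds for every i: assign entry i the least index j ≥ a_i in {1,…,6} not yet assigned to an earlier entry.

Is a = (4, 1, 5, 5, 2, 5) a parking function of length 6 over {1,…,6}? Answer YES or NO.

NO

Rearranged: b = (1, 2, 4, 5, 5, 5).
  b_1=1 ≤ 1
  b_2=2 ≤ 2
  b_3=4 > 3
  fails at i=3 ⇒ NO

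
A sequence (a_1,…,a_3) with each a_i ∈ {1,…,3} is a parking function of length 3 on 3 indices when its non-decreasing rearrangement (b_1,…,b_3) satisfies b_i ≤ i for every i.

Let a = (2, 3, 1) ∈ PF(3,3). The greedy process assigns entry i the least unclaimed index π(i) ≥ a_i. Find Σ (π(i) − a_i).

0

Σπ = 6 ({1..3} each once); Σa = 2+3+1 = 6; disp = 6−6 = 0.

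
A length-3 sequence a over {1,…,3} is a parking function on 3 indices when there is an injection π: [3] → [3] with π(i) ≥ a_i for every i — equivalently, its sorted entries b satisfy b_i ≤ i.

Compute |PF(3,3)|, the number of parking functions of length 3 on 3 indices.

Count = 1·4^2 = 1 · 16 = 16 (Pollak)
Check (1,1,1) → sorted (1,1,1): b_i ≤ i ∀i, a PF.

16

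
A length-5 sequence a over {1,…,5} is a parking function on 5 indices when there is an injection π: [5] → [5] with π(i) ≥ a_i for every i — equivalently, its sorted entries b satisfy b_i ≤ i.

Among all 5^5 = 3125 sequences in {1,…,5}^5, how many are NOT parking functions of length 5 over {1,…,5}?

1829

|PF| = (5−5+1)·(5+1)^(5−1) = 1×1296 = 1296 (Pollak)
Check (3,4,2,5,5) → sorted (2,3,4,5,5): b_1=2>1, not a PF.
Total 3125; non-PF = 3125−1296 = 1829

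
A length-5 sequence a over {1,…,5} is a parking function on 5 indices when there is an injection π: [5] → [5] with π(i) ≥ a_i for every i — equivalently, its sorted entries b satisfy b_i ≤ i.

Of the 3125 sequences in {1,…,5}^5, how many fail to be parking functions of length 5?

Count = (5−5+1)·(5+1)^(5−1) = 1 · 1296 = 1296
Example (5,5,2,2,3) → sorted (2,2,3,5,5): b_1=2>1, not a PF.
So 3125 − 1296 = 1829 fail.

1829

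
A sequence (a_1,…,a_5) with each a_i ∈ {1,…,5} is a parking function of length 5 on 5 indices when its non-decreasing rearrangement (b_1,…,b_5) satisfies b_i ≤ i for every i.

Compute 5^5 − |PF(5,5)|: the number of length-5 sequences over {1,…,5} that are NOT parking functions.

Count = 1·6^4 = 1×1296 = 1296 (Konheim–Weiss)
Check (4,4,4,3,5) → sorted (3,4,4,4,5): b_1=3>1, not a PF.
Total 3125; non-PF = 3125−1296 = 1829

1829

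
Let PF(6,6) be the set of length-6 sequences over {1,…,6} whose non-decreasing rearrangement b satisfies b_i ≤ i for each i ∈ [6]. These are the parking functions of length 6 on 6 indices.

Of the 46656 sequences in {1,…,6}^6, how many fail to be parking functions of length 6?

|PF(6,6)| = (7−6)·7^(6−1) = 1 · 16807 = 16807 (Konheim–Weiss)
E.g. (6,5,6,3,4,6) → sorted (3,4,5,6,6,6): b_1=3>1, not a PF.
Total 46656; non-PF = 46656−16807 = 29849

29849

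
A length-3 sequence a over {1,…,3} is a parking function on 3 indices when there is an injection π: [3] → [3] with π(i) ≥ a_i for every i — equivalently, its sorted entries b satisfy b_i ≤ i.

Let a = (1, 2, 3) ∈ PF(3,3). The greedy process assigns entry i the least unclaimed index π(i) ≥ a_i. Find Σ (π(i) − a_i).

0

Σπ(i) = 1+…+3 = 6; Σa = 1+2+3 = 6; disp = 6−6 = 0.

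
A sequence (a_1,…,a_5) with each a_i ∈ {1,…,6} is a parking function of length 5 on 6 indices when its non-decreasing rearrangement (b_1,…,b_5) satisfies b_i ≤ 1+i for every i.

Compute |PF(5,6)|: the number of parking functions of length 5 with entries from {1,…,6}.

4802

Count = (7−5)·7^(5−1) = 2·2401 = 4802 [KW]
E.g. (4,2,5,1,3) → sorted (1,2,3,4,5): b_i ≤ 1+i ∀i, a PF.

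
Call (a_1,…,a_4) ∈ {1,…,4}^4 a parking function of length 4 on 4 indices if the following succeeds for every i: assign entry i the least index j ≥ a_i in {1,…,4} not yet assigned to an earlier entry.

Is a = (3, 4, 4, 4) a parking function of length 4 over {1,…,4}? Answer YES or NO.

Rearranged: b = (3, 4, 4, 4).
  b_1=3 > 1
  fails at i=1 ⇒ NO

NO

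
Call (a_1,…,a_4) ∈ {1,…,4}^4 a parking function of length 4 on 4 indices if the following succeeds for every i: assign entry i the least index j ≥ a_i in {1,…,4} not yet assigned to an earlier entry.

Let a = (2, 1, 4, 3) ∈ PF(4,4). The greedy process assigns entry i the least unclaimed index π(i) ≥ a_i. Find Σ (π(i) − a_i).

Σπ = 10 ({1..4} each once); Σa = 2+1+4+3 = 10; disp = 10−10 = 0.

0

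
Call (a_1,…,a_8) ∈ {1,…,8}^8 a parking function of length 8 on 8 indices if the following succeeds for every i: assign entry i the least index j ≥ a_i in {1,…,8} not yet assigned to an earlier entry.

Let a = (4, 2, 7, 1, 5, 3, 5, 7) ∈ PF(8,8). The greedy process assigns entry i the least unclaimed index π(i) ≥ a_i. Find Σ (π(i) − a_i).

2

Σπ = 36 ({1..8} each once); Σa = 4+2+7+1+5+3+5+7 = 34; disp = 36−34 = 2.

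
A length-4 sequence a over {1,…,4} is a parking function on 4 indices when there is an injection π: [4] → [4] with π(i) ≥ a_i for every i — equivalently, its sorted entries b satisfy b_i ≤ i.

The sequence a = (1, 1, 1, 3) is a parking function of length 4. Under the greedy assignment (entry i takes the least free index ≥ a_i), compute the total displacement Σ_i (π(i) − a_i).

Σπ = 4·5/2 = 10 (π permutes [4]); Σa = 1+1+1+3 = 6; disp = 10−6 = 4.

4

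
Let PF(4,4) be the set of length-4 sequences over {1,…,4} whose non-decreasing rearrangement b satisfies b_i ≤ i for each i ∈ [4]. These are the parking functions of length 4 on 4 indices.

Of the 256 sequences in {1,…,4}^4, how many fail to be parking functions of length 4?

#PF = (4+1−4)·(4+1)^{4−1} = 1×125 = 125 (Konheim–Weiss)
Check (4,2,1,4) → sorted (1,2,4,4): b_3=4>3, not a PF.
So 256 − 125 = 131 fail.

131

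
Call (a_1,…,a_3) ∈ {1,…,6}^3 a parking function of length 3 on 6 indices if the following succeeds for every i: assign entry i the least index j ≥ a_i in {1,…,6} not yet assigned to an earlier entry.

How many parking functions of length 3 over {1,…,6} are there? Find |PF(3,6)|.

#PF = 4·7^2 = 4×49 = 196
Check (6,1,4) → sorted (1,4,6): b_i ≤ 3+i ∀i, a PF.

196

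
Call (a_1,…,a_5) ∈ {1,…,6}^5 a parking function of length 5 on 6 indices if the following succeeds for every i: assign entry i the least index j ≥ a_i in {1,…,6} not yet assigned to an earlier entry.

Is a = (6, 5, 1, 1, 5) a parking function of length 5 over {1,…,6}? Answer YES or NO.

Sorted: b = (1, 1, 5, 5, 6).
  b_1=1 ≤ 2
  b_2=1 ≤ 3
  b_3=5 > 4
  fails at i=3 ⇒ NO

NO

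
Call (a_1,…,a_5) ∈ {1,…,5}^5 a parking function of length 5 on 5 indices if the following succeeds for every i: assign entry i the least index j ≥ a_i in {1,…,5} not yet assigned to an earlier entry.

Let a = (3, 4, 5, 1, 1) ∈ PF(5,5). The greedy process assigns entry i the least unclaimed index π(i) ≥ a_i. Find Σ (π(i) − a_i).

Σπ = 5·6/2 = 15 (π permutes [5]); Σa = 3+4+5+1+1 = 14; disp = 15−14 = 1.

1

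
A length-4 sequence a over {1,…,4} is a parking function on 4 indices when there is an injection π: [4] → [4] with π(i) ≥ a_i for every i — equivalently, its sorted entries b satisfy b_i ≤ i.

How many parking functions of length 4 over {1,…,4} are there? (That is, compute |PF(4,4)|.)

Count = (4+1−4)·(4+1)^{4−1} = 1 · 125 = 125 [KW]
One tuple (3,2,1,1) → sorted (1,1,2,3): b_i ≤ i ∀i, a PF.

125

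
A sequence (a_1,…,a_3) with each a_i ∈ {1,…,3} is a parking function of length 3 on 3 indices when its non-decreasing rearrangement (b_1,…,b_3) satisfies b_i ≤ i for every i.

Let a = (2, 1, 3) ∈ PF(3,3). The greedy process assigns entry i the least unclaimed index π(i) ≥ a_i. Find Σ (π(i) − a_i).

Σπ = 3·4/2 = 6 (π permutes [3]); Σa = 2+1+3 = 6; disp = 6−6 = 0.

0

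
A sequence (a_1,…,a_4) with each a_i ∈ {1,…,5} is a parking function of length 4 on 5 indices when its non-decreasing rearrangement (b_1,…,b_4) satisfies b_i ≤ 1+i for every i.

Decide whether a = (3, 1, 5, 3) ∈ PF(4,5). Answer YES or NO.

YES

Order a: b = (1, 3, 3, 5).
  b_1=1 ≤ 2
  b_2=3 ≤ 3
  b_3=3 ≤ 4
  b_4=5 ≤ 5
All bounds hold ⇒ YES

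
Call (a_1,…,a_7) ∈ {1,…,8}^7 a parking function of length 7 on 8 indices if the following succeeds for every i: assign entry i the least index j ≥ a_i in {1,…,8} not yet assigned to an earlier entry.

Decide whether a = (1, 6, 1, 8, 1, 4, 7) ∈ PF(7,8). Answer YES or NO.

Sorted: b = (1, 1, 1, 4, 6, 7, 8).
  b_1=1 ≤ 2
  b_2=1 ≤ 3
  b_3=1 ≤ 4
  b_4=4 ≤ 5
  b_5=6 ≤ 6
  b_6=7 ≤ 7
  b_7=8 ≤ 8
All bounds hold ⇒ YES

YES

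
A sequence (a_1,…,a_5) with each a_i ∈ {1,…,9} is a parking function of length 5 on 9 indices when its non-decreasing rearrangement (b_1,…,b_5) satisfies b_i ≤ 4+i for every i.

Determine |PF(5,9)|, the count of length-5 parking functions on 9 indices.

|PF(5,9)| = (10−5)·10^(5−1) = 5 · 10000 = 50000 (Pollak)
Check (7,4,1,2,2) → sorted (1,2,2,4,7): b_i ≤ 4+i ∀i, a PF.

50000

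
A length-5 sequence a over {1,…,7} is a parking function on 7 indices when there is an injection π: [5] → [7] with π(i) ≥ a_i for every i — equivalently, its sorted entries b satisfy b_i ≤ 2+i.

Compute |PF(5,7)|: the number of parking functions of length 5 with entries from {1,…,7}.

#PF = 3·8^4 = 3·4096 = 12288
E.g. (3,4,7,2,6) → sorted (2,3,4,6,7): b_i ≤ 2+i ∀i, a PF.

12288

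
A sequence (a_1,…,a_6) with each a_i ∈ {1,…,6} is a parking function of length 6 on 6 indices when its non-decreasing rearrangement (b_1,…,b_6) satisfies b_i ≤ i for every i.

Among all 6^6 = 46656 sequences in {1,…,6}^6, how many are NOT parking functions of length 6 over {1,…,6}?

29849

#PF = 1·7^5 = 1 · 16807 = 16807
Example (1,1,6,6,4,6) → sorted (1,1,4,6,6,6): b_3=4>3, not a PF.
So 46656 − 16807 = 29849 fail.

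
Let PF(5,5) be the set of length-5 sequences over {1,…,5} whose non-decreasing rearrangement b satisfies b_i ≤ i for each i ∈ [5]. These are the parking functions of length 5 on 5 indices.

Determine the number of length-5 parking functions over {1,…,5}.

1296

|PF(5,5)| = 1·6^4 = 1 · 1296 = 1296
One tuple (4,1,3,4,2) → sorted (1,2,3,4,4): b_i ≤ i ∀i, a PF.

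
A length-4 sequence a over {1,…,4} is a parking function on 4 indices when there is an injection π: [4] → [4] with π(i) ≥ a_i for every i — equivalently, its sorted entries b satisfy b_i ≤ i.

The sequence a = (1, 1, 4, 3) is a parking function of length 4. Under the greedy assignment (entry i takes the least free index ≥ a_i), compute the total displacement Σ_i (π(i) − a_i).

1

Σπ = 4·5/2 = 10 (π permutes [4]); Σa = 1+1+4+3 = 9; disp = 10−9 = 1.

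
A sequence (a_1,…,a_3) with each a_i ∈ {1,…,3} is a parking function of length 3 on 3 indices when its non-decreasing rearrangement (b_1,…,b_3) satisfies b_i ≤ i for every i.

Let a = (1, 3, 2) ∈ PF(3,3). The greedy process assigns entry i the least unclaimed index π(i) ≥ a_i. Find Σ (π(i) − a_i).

Σπ(i) = 1+…+3 = 6; Σa = 1+3+2 = 6; disp = 6−6 = 0.

0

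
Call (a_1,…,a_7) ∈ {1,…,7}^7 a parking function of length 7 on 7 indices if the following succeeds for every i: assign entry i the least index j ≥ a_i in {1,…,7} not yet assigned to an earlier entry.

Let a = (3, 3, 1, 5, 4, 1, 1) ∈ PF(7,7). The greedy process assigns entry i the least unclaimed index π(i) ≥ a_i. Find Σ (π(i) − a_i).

10

Σπ = 7·8/2 = 28 (π permutes [7]); Σa = 3+3+1+5+4+1+1 = 18; disp = 28−18 = 10.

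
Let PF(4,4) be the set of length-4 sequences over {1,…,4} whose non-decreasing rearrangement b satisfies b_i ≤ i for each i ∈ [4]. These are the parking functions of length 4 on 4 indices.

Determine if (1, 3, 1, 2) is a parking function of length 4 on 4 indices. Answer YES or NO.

Sorted: b = (1, 1, 2, 3).
  b_1=1 ≤ 1
  b_2=1 ≤ 2
  b_3=2 ≤ 3
  b_4=3 ≤ 4
All bounds hold ⇒ YES

YES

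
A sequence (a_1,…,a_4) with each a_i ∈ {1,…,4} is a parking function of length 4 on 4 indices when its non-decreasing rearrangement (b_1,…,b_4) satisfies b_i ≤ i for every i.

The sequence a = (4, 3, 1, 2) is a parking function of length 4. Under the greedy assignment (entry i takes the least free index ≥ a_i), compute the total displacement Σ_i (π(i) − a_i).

0

Σπ = 4·5/2 = 10 (π permutes [4]); Σa = 4+3+1+2 = 10; disp = 10−10 = 0.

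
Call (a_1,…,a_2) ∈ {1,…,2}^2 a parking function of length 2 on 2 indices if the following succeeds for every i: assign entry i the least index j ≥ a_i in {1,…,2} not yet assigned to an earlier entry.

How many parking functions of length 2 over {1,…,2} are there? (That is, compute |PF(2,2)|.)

3

|PF(2,2)| = (2+1−2)·(2+1)^{2−1} = 1 · 3 = 3 (Pollak)
E.g. (2,1) → sorted (1,2): b_i ≤ i ∀i, a PF.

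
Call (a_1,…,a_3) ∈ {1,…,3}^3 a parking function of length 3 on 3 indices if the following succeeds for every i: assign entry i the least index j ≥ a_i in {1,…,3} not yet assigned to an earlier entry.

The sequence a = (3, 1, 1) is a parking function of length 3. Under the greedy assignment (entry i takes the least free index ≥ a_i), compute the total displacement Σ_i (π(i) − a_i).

Σπ = 6 ({1..3} each once); Σa = 3+1+1 = 5; disp = 6−5 = 1.

1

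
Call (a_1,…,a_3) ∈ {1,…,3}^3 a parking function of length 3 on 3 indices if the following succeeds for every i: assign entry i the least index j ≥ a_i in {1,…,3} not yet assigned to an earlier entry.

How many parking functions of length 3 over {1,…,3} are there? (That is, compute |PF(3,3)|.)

16

#PF = (3+1−3)·(3+1)^{3−1} = 1·16 = 16 [KW]
Example (1,1,3) → sorted (1,1,3): b_i ≤ i ∀i, a PF.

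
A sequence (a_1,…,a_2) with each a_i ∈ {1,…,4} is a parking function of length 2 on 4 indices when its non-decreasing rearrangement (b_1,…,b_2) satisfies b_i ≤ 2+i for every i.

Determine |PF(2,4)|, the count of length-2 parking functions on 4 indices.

|PF(2,4)| = (4−2+1)·(4+1)^(2−1) = 3·5 = 15 (Pollak)
One tuple (3,2) → sorted (2,3): b_i ≤ 2+i ∀i, a PF.

15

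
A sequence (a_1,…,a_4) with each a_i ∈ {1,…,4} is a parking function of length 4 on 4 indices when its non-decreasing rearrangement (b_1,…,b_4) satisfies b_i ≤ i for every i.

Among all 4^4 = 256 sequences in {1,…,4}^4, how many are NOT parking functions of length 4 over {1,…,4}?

Count = (4−4+1)·(4+1)^(4−1) = 1×125 = 125
Example (3,2,2,2) → sorted (2,2,2,3): b_1=2>1, not a PF.
Total 256; non-PF = 256−125 = 131

131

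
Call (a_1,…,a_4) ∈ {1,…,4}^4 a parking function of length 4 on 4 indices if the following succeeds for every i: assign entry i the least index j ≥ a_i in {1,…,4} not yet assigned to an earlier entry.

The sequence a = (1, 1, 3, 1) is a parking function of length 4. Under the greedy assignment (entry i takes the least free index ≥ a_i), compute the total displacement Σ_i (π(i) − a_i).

Σπ(i) = 1+…+4 = 10; Σa = 1+1+3+1 = 6; disp = 10−6 = 4.

4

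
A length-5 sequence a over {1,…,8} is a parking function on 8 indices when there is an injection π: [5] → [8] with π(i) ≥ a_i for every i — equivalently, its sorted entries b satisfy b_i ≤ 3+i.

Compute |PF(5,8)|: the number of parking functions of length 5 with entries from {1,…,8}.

#PF = (8+1−5)·(8+1)^{5−1} = 4 · 6561 = 26244
Example (7,6,6,3,2) → sorted (2,3,6,6,7): b_i ≤ 3+i ∀i, a PF.

26244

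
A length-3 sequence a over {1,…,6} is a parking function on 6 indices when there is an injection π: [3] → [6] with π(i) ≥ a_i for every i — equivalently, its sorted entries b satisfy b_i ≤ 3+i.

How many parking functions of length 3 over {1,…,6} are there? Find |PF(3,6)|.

Count = (6−3+1)·(6+1)^(3−1) = 4·49 = 196 (Pollak)
Example (4,5,2) → sorted (2,4,5): b_i ≤ 3+i ∀i, a PF.

196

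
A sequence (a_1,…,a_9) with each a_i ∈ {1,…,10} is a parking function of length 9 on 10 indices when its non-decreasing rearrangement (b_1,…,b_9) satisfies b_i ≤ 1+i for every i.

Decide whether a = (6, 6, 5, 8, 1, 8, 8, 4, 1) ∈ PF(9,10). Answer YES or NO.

Rearranged: b = (1, 1, 4, 5, 6, 6, 8, 8, 8).
  b_1=1 ≤ 2
  b_2=1 ≤ 3
  b_3=4 ≤ 4
  b_4=5 ≤ 5
  b_5=6 ≤ 6
  b_6=6 ≤ 7
  b_7=8 ≤ 8
  b_8=8 ≤ 9
  b_9=8 ≤ 10
All bounds hold ⇒ YES

YES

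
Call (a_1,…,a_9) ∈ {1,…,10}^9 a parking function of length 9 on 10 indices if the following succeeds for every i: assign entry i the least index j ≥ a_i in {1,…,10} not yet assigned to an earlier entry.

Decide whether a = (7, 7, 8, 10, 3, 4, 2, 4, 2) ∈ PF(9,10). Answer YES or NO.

YES

Rearranged: b = (2, 2, 3, 4, 4, 7, 7, 8, 10).
  b_1=2 ≤ 2
  b_2=2 ≤ 3
  b_3=3 ≤ 4
  b_4=4 ≤ 5
  b_5=4 ≤ 6
  b_6=7 ≤ 7
  b_7=7 ≤ 8
  b_8=8 ≤ 9
  b_9=10 ≤ 10
All bounds hold ⇒ YES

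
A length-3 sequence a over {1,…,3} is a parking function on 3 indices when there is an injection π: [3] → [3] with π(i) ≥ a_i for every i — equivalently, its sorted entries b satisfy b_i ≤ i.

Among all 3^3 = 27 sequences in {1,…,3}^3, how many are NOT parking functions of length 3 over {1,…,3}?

11

Count = 1·4^2 = 1 · 16 = 16 (Pollak)
E.g. (3,3,3) → sorted (3,3,3): b_1=3>1, not a PF.
Total 27; non-PF = 27−16 = 11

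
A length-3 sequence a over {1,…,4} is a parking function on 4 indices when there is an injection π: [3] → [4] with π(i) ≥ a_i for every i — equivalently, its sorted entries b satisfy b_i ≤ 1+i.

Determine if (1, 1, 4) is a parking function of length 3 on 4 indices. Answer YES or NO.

Rearranged: b = (1, 1, 4).
  b_1=1 ≤ 2
  b_2=1 ≤ 3
  b_3=4 ≤ 4
All bounds hold ⇒ YES

YES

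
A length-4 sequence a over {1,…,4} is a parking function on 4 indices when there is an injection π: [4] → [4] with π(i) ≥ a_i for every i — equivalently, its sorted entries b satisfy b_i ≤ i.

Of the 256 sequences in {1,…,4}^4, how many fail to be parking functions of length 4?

131

#PF = (4+1−4)·(4+1)^{4−1} = 1·125 = 125 [KW]
E.g. (2,2,4,4) → sorted (2,2,4,4): b_1=2>1, not a PF.
So 256 − 125 = 131 fail.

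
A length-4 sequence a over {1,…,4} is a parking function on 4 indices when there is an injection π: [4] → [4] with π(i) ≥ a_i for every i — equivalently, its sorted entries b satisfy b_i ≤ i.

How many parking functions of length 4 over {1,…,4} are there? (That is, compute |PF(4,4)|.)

#PF = (5−4)·5^(4−1) = 1 · 125 = 125
One tuple (2,1,3,2) → sorted (1,2,2,3): b_i ≤ i ∀i, a PF.

125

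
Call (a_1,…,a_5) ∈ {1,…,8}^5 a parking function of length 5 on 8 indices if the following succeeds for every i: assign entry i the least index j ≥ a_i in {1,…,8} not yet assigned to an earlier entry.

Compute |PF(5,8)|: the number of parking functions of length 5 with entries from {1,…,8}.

26244

Count = 4·9^4 = 4·6561 = 26244 (Konheim–Weiss)
One tuple (2,2,3,5,4) → sorted (2,2,3,4,5): b_i ≤ 3+i ∀i, a PF.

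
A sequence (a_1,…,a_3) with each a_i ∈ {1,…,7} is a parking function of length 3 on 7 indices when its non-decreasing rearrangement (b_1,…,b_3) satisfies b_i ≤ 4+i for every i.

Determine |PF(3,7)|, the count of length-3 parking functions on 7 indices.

320

|PF| = (8−3)·8^(3−1) = 5·64 = 320
One tuple (7,4,2) → sorted (2,4,7): b_i ≤ 4+i ∀i, a PF.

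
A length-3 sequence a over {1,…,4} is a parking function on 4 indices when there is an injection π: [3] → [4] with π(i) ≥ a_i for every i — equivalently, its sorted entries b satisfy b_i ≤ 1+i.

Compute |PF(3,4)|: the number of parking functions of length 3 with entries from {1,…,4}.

Count = (4+1−3)·(4+1)^{3−1} = 2×25 = 50 (Konheim–Weiss)
Example (2,3,3) → sorted (2,3,3): b_i ≤ 1+i ∀i, a PF.

50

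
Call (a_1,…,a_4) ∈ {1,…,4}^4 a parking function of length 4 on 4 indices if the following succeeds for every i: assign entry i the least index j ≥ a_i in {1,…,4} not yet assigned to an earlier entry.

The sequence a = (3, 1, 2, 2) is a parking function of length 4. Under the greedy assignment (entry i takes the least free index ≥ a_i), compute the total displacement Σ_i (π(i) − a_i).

2

Σπ = 10 ({1..4} each once); Σa = 3+1+2+2 = 8; disp = 10−8 = 2.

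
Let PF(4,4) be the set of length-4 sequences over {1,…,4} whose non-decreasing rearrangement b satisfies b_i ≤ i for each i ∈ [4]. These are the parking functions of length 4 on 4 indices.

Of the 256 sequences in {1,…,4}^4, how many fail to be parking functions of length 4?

131

|PF| = (4+1−4)·(4+1)^{4−1} = 1·125 = 125 (Konheim–Weiss)
Example (3,4,3,3) → sorted (3,3,3,4): b_1=3>1, not a PF.
Total 256; non-PF = 256−125 = 131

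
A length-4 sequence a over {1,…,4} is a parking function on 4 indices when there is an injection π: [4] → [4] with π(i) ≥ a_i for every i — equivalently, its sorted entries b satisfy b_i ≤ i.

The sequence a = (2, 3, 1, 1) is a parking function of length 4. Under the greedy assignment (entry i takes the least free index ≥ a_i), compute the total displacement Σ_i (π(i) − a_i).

3

Σπ = 10 ({1..4} each once); Σa = 2+3+1+1 = 7; disp = 10−7 = 3.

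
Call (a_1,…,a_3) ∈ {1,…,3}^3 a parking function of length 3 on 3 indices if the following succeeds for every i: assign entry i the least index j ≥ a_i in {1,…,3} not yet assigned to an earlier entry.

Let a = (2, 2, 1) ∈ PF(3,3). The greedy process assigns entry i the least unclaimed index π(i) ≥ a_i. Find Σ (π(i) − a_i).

1

Σπ = 3·4/2 = 6 (π permutes [3]); Σa = 2+2+1 = 5; disp = 6−5 = 1.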